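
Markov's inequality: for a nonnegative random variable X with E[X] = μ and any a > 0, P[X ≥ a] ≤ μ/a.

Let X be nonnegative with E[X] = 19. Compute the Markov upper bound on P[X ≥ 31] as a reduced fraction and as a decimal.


μ = E[X] = 19, a = 31.
Markov: P[X ≥ 31] ≤ μ/a = (19)/31 = 19/31.
Numerically: ≈ 0.612903.
(Since a = 31 > μ = 19.000000, the bound 19/31 is < 1 and informative.)

P[X ≥ 31] ≤ 19/31 ≈ 0.612903.


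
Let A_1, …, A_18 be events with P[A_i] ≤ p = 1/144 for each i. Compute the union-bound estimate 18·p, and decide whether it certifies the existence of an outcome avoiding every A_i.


Union bound: P[∪_{i=1}^{18} A_i] ≤ Σ_i P[A_i] ≤ 18·p = 18·(1/144) = 1/8.
Numerically: 1/8 ≈ 0.125000.
Is 1/8 < 1? YES.
Since P[∪ A_i] ≤ 1/8 < 1, the complement has P[∩ A_i^c] ≥ 1 − 1/8 = 7/8 > 0, so some outcome avoids every A_i.

18·p = 1/8 ≈ 0.125000; existence CERTIFIED by the union bound.


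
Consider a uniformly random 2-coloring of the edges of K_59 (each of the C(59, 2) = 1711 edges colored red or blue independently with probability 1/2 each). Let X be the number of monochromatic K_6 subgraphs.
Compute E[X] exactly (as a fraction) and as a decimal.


Let X = Σ_S X_S over the C(59, 6) = 45057474 subsets S of size 6, where X_S = 1 if the K_6 on S is monochromatic.
For a fixed S, the K_6 on S has C(6, 2) = 15 edges. P[all 15 edges red] = (1/2)^15, and likewise for blue, so P[monochromatic] = 2·(1/2)^15 = 2^{1 − 15} = 1/16384.
Summing: E[X] = C(59, 6) · 2^{1 − 15} = 45057474 · 1/16384 = 22528737/8192.
Numerically: E[X] ≈ 2750.089966.

E[X] = C(59,6)·2^(1−C(6,2)) = 22528737/8192 ≈ 2750.089966.


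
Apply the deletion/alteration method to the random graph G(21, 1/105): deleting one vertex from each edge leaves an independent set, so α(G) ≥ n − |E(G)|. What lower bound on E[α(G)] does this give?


E[|E(G)|] = C(21, 2)·p = 210 · (1/105) = 2.
E[α(G)] ≥ n − E[|E(G)|] = 21 − 2 = 19.
Numerically: ≈ 19.0000.
(This is only a lower bound; the true E[α(G)] may be larger.)

E[α(G)] ≥ 19 ≈ 19.0000.


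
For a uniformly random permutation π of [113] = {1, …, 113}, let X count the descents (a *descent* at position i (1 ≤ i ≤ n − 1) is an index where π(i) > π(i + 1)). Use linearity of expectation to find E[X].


Write X = Σ X_I over i = 1, …, 112, with X_I the indicator of one descent.
There are 112 indicators.
For each fixed i, the pair (π(i), π(i+1)) is a uniformly random ordered pair of distinct values from {1, …, 113}; by symmetry P[π(i) > π(i+1)] = 1/2.
By linearity: E[X] = 112 · (1/2) = (113 − 1) · (1/2) = 56 ≈ 56.000.

E[X] = 56 = 56.000.


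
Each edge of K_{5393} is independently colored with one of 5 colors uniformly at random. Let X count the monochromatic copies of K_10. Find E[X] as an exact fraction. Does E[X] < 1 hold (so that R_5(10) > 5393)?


E[X] = C(5393, 10) · 5^{1 − 45} = 5687418968154238267170642278008 · 5^{−44} = 5687418968154238267170642278008/5684341886080801486968994140625.
As a reduced fraction: E[X] = 5687418968154238267170642278008/5684341886080801486968994140625 ≈ 1.001.
Is E[X] < 1? NO.
Since E[X] ≥ 1, the first-moment bound is inconclusive at n = 5393; it does NOT by itself certify R_5(10) > 5393.

E[X] = 5687418968154238267170642278008/5684341886080801486968994140625 ≈ 1.001; E[X] ≥ 1; first-moment method inconclusive here.


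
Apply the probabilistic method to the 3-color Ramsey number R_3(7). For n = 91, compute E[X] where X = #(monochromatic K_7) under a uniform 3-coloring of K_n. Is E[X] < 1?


E[X] = C(91, 7) · 3^{1 − 21} = 8093990190 · 3^{−20} = 8093990190/3486784401.
As a reduced fraction: E[X] = 2697996730/1162261467 ≈ 2.321334.
Is E[X] < 1? NO.
Since E[X] ≥ 1, the first-moment bound is inconclusive at n = 91; it does NOT by itself certify R_3(7) > 91.

E[X] = 2697996730/1162261467 ≈ 2.321334; E[X] ≥ 1; first-moment method inconclusive here.


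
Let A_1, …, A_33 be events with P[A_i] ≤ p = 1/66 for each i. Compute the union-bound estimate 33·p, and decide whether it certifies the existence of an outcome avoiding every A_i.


Union bound: P[∪_{i=1}^{33} A_i] ≤ Σ_i P[A_i] ≤ 33·p = 33·(1/66) = 1/2.
Numerically: 1/2 ≈ 0.500000.
Is 1/2 < 1? YES.
Since P[∪ A_i] ≤ 1/2 < 1, the complement has P[∩ A_i^c] ≥ 1 − 1/2 = 1/2 > 0, so some outcome avoids every A_i.

33·p = 1/2 ≈ 0.500000; existence CERTIFIED by the union bound.


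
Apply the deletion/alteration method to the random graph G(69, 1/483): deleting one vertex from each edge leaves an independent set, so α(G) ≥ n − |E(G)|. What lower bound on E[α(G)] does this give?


E[|E(G)|] = C(69, 2)·p = 2346 · (1/483) = 34/7.
E[α(G)] ≥ n − E[|E(G)|] = 69 − 34/7 = 449/7.
Numerically: ≈ 64.1429.
(This is only a lower bound; the true E[α(G)] may be larger.)

E[α(G)] ≥ 449/7 ≈ 64.1429.


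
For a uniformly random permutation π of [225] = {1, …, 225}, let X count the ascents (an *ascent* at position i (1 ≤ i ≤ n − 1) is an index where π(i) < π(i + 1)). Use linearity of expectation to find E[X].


Write X = Σ X_I over i = 1, …, 224, with X_I the indicator of one ascent.
There are 224 indicators.
For each fixed i, the pair (π(i), π(i+1)) is a uniformly random ordered pair of distinct values from {1, …, 225}; by symmetry P[π(i) < π(i+1)] = 1/2.
By linearity: E[X] = 224 · (1/2) = (225 − 1) · (1/2) = 112 ≈ 112.000.

E[X] = 112 = 112.000.


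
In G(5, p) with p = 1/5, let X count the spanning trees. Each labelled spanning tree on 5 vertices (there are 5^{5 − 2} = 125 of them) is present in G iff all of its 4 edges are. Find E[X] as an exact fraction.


K_5 has 5^{5 − 2} = 125 labelled spanning trees.
For each such spanning tree H, let X_H = 1 if all 4 edges of H are present in G. Then P[X_H = 1] = p^{4} = (1/5)^{4} = 1/625.
By linearity: E[X] = Σ_H E[X_H] = 125 · p^{4} = 125 · 1/625 = 1/5.
Numerically: E[X] ≈ 0.2.

E[X] = 125 · (1/5)^{4} = 1/5 ≈ 0.2.


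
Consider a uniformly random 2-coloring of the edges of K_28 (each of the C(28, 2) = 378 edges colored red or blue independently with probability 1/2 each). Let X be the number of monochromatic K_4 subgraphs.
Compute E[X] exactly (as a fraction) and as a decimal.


Let X = Σ_S X_S over the C(28, 4) = 20475 subsets S of size 4, where X_S = 1 if the K_4 on S is monochromatic.
For a fixed S, the K_4 on S has C(4, 2) = 6 edges. P[all 6 edges red] = (1/2)^6, and likewise for blue, so P[monochromatic] = 2·(1/2)^6 = 2^{1 − 6} = 1/32.
By linearity of expectation: E[X] = C(28, 4) · 2^{1 − 6} = 20475 · 1/32 = 20475/32.
Numerically: E[X] ≈ 639.843750.

E[X] = C(28,4)·2^(1−C(4,2)) = 20475/32 ≈ 639.843750.


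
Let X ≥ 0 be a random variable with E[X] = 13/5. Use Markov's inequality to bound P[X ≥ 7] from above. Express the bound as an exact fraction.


μ = E[X] = 13/5, a = 7.
Markov: P[X ≥ 7] ≤ μ/a = (13/5)/7 = 13/35.
Numerically: ≈ 0.371.
(Since a = 7 > μ = 2.600, the bound 13/35 is < 1 and informative.)

P[X ≥ 7] ≤ 13/35 ≈ 0.371.


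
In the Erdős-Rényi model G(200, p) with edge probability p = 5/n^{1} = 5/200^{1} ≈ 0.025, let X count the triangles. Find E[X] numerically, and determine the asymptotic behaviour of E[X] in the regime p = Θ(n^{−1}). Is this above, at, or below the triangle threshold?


Number of potential triangles: C(200, 3) = 1313400.
Each occurs with probability p³ ≈ (0.025)³ ≈ 1.56250e-05.
By linearity: E[X] = C(200, 3)·p³ ≈ 1313400 · 1.56250e-05 ≈ 20.522.
Here α = 1, so p = 5/n is exactly at the triangle threshold p ~ 1/n. Asymptotically E[X] → c³/6 = 5³/6 = 125/6 ≈ 20.833, a bounded constant. In this regime the triangle count is asymptotically Poisson(c³/6).

E[X] ≈ 20.522; in regime p = Θ(1/n^{1}) E[X] stays bounded (at the triangle threshold p ~ 1/n).


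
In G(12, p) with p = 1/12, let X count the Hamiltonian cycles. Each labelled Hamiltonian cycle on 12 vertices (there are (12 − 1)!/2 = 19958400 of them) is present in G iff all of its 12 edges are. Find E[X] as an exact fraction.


K_12 has (12 − 1)!/2 = 19958400 labelled Hamiltonian cycles.
For each such Hamiltonian cycle H, let X_H = 1 if all 12 edges of H are present in G. Then P[X_H = 1] = p^{12} = (1/12)^{12} = 1/8916100448256.
By linearity: E[X] = Σ_H E[X_H] = 19958400 · p^{12} = 19958400 · 1/8916100448256 = 1925/859963392.
Numerically: E[X] ≈ 2.24e-06.

E[X] = 19958400 · (1/12)^{12} = 1925/859963392 ≈ 2.24e-06.


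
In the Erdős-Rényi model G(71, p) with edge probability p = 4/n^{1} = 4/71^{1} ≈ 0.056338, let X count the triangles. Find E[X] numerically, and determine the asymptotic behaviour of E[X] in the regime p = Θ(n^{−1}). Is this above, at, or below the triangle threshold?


Number of potential triangles: C(71, 3) = 57155.
Each occurs with probability p³ ≈ (0.056338)³ ≈ 1.78815404e-04.
By linearity: E[X] = C(71, 3)·p³ ≈ 57155 · 1.78815404e-04 ≈ 10.220194.
Here α = 1, so p = 4/n is exactly at the triangle threshold p ~ 1/n. Asymptotically E[X] → c³/6 = 4³/6 = 32/3 ≈ 10.666667, a bounded constant. In this regime the triangle count is asymptotically Poisson(c³/6).

E[X] ≈ 10.220194; in regime p = Θ(1/n^{1}) E[X] stays bounded (at the triangle threshold p ~ 1/n).


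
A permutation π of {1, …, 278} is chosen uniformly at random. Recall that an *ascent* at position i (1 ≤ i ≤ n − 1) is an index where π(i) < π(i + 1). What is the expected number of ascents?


Write X = Σ X_I over i = 1, …, 277, with X_I the indicator of one ascent.
There are 277 indicators.
For each fixed i, the pair (π(i), π(i+1)) is a uniformly random ordered pair of distinct values from {1, …, 278}; by symmetry P[π(i) < π(i+1)] = 1/2.
By linearity: E[X] = 277 · (1/2) = (278 − 1) · (1/2) = 277/2 ≈ 138.500000.

E[X] = 277/2 = 138.500000.


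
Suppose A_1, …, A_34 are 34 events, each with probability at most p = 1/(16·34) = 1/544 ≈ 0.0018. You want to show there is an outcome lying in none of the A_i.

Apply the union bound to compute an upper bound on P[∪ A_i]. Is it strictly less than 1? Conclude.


Union bound: P[∪_{i=1}^{34} A_i] ≤ Σ_i P[A_i] ≤ 34·p = 34·(1/544) = 1/16.
Numerically: 1/16 ≈ 0.0625.
Is 1/16 < 1? YES.
Since P[∪ A_i] ≤ 1/16 < 1, the complement has P[∩ A_i^c] ≥ 1 − 1/16 = 15/16 > 0, so some outcome avoids every A_i.

34·p = 1/16 ≈ 0.0625; existence CERTIFIED by the union bound.


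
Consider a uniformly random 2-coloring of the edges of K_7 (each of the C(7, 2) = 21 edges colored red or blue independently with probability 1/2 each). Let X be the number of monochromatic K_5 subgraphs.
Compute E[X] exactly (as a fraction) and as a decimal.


Let X = Σ_S X_S over the C(7, 5) = 21 subsets S of size 5, where X_S = 1 if the K_5 on S is monochromatic.
For a fixed S, the K_5 on S has C(5, 2) = 10 edges. P[all 10 edges red] = (1/2)^10, and likewise for blue, so P[monochromatic] = 2·(1/2)^10 = 2^{1 − 10} = 1/512.
By linearity of expectation: E[X] = C(7, 5) · 2^{1 − 10} = 21 · 1/512 = 21/512.
Numerically: E[X] ≈ 0.041016.

E[X] = C(7,5)·2^(1−C(5,2)) = 21/512 ≈ 0.041016.


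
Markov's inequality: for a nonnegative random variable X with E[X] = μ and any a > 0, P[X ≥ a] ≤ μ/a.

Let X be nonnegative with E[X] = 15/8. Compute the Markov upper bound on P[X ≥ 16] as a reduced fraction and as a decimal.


μ = E[X] = 15/8, a = 16.
Markov: P[X ≥ 16] ≤ μ/a = (15/8)/16 = 15/128.
Numerically: ≈ 0.11719.
(Since a = 16 > μ = 1.87500, the bound 15/128 is < 1 and informative.)

P[X ≥ 16] ≤ 15/128 ≈ 0.11719.


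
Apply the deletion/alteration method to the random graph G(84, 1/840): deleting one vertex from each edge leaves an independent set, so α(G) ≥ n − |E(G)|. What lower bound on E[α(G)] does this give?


E[|E(G)|] = C(84, 2)·p = 3486 · (1/840) = 83/20.
E[α(G)] ≥ n − E[|E(G)|] = 84 − 83/20 = 1597/20.
Numerically: ≈ 79.850.
(This is only a lower bound; the true E[α(G)] may be larger.)

E[α(G)] ≥ 1597/20 ≈ 79.850.


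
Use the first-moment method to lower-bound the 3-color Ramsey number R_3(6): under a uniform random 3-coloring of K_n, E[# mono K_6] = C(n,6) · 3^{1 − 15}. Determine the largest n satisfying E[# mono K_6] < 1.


We need C(n, 6) · 3^{1 − 15} < 1, i.e. C(n, 6) < 3^{15 − 1} = 4782969.
Check values of n near the boundary:
  n = 40: C(40, 6) = 3838380; 3838380 < 4782969? YES
  n = 41: C(41, 6) = 4496388; 4496388 < 4782969? YES
  n = 42: C(42, 6) = 5245786; 5245786 < 4782969? NO
The largest n with C(n, 6) < 4782969 is n = 41 (where E[X] = 1498796/1594323 ≈ 0.940). Hence R_3(6) > 41, i.e. R_3(6) ≥ 42.

Largest n = 41; hence R_3(6) > 41.


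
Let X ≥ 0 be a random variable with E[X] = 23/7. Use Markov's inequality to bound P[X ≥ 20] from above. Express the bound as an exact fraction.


μ = E[X] = 23/7, a = 20.
Markov: P[X ≥ 20] ≤ μ/a = (23/7)/20 = 23/140.
Numerically: ≈ 0.164.
(Since a = 20 > μ = 3.286, the bound 23/140 is < 1 and informative.)

P[X ≥ 20] ≤ 23/140 ≈ 0.164.


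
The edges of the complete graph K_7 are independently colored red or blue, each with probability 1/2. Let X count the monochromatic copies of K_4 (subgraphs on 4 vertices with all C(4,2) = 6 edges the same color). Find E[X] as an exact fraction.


Let X = Σ_S X_S over the C(7, 4) = 35 subsets S of size 4, where X_S = 1 if the K_4 on S is monochromatic.
For a fixed S, the K_4 on S has C(4, 2) = 6 edges. P[all 6 edges red] = (1/2)^6, and likewise for blue, so P[monochromatic] = 2·(1/2)^6 = 2^{1 − 6} = 1/32.
By linearity: E[X] = C(7, 4) · 2^{1 − 6} = 35 · 1/32 = 35/32.
Numerically: E[X] ≈ 1.093750.

E[X] = C(7,4)·2^(1−C(4,2)) = 35/32 ≈ 1.093750.


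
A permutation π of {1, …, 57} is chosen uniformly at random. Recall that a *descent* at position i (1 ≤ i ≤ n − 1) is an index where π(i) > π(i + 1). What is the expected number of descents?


Write X = Σ X_I over i = 1, …, 56, with X_I the indicator of one descent.
There are 56 indicators.
For each fixed i, the pair (π(i), π(i+1)) is a uniformly random ordered pair of distinct values from {1, …, 57}; by symmetry P[π(i) > π(i+1)] = 1/2.
By linearity: E[X] = 56 · (1/2) = (57 − 1) · (1/2) = 28 ≈ 28.000000.

E[X] = 28 = 28.000000.


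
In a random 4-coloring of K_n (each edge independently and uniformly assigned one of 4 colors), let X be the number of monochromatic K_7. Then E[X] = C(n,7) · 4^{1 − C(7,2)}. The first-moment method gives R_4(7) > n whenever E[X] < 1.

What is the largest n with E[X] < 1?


We need C(n, 7) · 4^{1 − 21} < 1, i.e. C(n, 7) < 4^{21 − 1} = 1099511627776.
Check values of n near the boundary:
  n = 176: C(176, 7) = 919790691600; 919790691600 < 1099511627776? YES
  n = 177: C(177, 7) = 957664425960; 957664425960 < 1099511627776? YES
  n = 178: C(178, 7) = 996867063280; 996867063280 < 1099511627776? YES
  n = 179: C(179, 7) = 1037437234460; 1037437234460 < 1099511627776? YES
  n = 180: C(180, 7) = 1079414463600; 1079414463600 < 1099511627776? YES
  n = 181: C(181, 7) = 1122839183400; 1122839183400 < 1099511627776? NO
  n = 182: C(182, 7) = 1167752750736; 1167752750736 < 1099511627776? NO
  n = 183: C(183, 7) = 1214197462413; 1214197462413 < 1099511627776? NO
The largest n with C(n, 7) < 1099511627776 is n = 180 (where E[X] = 67463403975/68719476736 ≈ 0.982). Hence R_4(7) > 180, i.e. R_4(7) ≥ 181.

Largest n = 180; hence R_4(7) > 180.


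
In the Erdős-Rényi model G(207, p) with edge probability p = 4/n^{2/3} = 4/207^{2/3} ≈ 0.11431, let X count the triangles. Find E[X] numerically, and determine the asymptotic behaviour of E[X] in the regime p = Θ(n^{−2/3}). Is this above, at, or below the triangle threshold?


Number of potential triangles: C(207, 3) = 1456935.
Each occurs with probability p³ ≈ (0.11431)³ ≈ 1.4936171e-03.
By linearity: E[X] = C(207, 3)·p³ ≈ 1456935 · 1.4936171e-03 ≈ 2176.10306.
Since α = 2/3 < 1, p = c/n^{2/3} ≫ 1/n is above the triangle threshold p ~ 1/n. Asymptotically E[X] ~ (c³/6)·n^{3(1−α)} = (4³/6)·n^{1} → ∞; triangles are abundant w.h.p.

E[X] ≈ 2176.10306; in regime p = Θ(1/n^{2/3}) E[X] diverges (above the triangle threshold p ~ 1/n).


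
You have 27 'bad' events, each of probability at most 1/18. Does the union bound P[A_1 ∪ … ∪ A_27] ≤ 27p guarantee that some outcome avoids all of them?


Union bound: P[∪_{i=1}^{27} A_i] ≤ Σ_i P[A_i] ≤ 27·p = 27·(1/18) = 3/2.
Numerically: 3/2 ≈ 1.50000.
Is 3/2 < 1? NO.
Since the bound 3/2 is ≥ 1, the union bound is uninformative here; it does NOT by itself certify existence.

27·p = 3/2 ≈ 1.50000; existence NOT certified by the union bound.


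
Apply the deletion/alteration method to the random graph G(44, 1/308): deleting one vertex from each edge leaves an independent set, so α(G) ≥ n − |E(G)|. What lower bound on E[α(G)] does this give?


E[|E(G)|] = C(44, 2)·p = 946 · (1/308) = 43/14.
E[α(G)] ≥ n − E[|E(G)|] = 44 − 43/14 = 573/14.
Numerically: ≈ 40.9286.
(This is only a lower bound; the true E[α(G)] may be larger.)

E[α(G)] ≥ 573/14 ≈ 40.9286.


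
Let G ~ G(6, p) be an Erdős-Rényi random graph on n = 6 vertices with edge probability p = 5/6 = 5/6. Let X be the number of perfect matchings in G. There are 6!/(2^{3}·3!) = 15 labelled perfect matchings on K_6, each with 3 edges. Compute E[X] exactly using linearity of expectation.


K_6 has 6!/(2^{3}·3!) = 15 labelled perfect matchings.
For each such perfect matching H, let X_H = 1 if all 3 edges of H are present in G. Then P[X_H = 1] = p^{3} = (5/6)^{3} = 125/216.
By linearity of expectation: E[X] = Σ_H E[X_H] = 15 · p^{3} = 15 · 125/216 = 625/72.
Numerically: E[X] ≈ 8.68.

E[X] = 15 · (5/6)^{3} = 625/72 ≈ 8.68.


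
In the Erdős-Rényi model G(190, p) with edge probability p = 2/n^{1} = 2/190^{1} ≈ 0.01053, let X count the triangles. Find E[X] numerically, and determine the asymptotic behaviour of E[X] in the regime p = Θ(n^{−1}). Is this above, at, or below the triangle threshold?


Number of potential triangles: C(190, 3) = 1125180.
Each occurs with probability p³ ≈ (0.01053)³ ≈ 1.166351e-06.
By linearity: E[X] = C(190, 3)·p³ ≈ 1125180 · 1.166351e-06 ≈ 1.3124.
Here α = 1, so p = 2/n is exactly at the triangle threshold p ~ 1/n. Asymptotically E[X] → c³/6 = 2³/6 = 4/3 ≈ 1.3333, a bounded constant. In this regime the triangle count is asymptotically Poisson(c³/6).

E[X] ≈ 1.3124; in regime p = Θ(1/n^{1}) E[X] stays bounded (at the triangle threshold p ~ 1/n).


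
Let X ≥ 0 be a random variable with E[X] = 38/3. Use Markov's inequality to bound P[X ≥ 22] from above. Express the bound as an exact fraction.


μ = E[X] = 38/3, a = 22.
Markov: P[X ≥ 22] ≤ μ/a = (38/3)/22 = 19/33.
Numerically: ≈ 0.5758.
(Since a = 22 > μ = 12.6667, the bound 19/33 is < 1 and informative.)

P[X ≥ 22] ≤ 19/33 ≈ 0.5758.


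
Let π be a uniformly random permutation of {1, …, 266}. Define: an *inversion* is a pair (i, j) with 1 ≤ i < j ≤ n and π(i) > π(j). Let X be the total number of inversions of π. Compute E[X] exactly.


Write X = Σ X_I over the C(266, 2) = 35245 pairs i < j, with X_I the indicator of one inversion.
There are 35245 indicators.
For each fixed pair i < j, the values π(i) and π(j) are two distinct elements of {1, …, 266} in uniformly random order; by symmetry P[π(i) > π(j)] = 1/2.
By linearity: E[X] = 35245 · (1/2) = C(266, 2) · (1/2) = 35245/2 = 35245/2 ≈ 17622.50000.

E[X] = 35245/2 = 17622.50000.


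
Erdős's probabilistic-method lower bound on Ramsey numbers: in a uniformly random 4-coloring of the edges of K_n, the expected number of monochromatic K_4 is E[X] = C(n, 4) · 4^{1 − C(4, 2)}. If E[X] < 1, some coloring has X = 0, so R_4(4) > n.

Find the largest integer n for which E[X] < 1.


We need C(n, 4) · 4^{1 − 6} < 1, i.e. C(n, 4) < 4^{6 − 1} = 1024.
Check values of n near the boundary:
  n = 13: C(13, 4) = 715; 715 < 1024? YES
  n = 14: C(14, 4) = 1001; 1001 < 1024? YES
  n = 15: C(15, 4) = 1365; 1365 < 1024? NO
  n = 16: C(16, 4) = 1820; 1820 < 1024? NO
  n = 17: C(17, 4) = 2380; 2380 < 1024? NO
The largest n with C(n, 4) < 1024 is n = 14 (where E[X] = 1001/1024 ≈ 0.977539). Hence R_4(4) > 14, i.e. R_4(4) ≥ 15.

Largest n = 14; hence R_4(4) > 14.


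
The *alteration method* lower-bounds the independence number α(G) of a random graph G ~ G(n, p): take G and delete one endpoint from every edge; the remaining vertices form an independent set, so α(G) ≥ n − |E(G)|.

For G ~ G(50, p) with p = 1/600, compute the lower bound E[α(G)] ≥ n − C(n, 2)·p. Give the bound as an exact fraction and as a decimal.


E[|E(G)|] = C(50, 2)·p = 1225 · (1/600) = 49/24.
E[α(G)] ≥ n − E[|E(G)|] = 50 − 49/24 = 1151/24.
Numerically: ≈ 47.958333.
(This is only a lower bound; the true E[α(G)] may be larger.)

E[α(G)] ≥ 1151/24 ≈ 47.958333.


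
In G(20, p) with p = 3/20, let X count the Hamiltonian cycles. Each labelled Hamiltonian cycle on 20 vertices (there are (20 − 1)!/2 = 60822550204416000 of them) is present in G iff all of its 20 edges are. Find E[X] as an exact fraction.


K_20 has (20 − 1)!/2 = 60822550204416000 labelled Hamiltonian cycles.
For each such Hamiltonian cycle H, let X_H = 1 if all 20 edges of H are present in G. Then P[X_H = 1] = p^{20} = (3/20)^{20} = 3486784401/104857600000000000000000000.
By linearity: E[X] = Σ_H E[X_H] = 60822550204416000 · p^{20} = 60822550204416000 · 3486784401/104857600000000000000000000 = 51776152168407487821/25600000000000000000.
Numerically: E[X] ≈ 2.023.

E[X] = 60822550204416000 · (3/20)^{20} = 51776152168407487821/25600000000000000000 ≈ 2.023.


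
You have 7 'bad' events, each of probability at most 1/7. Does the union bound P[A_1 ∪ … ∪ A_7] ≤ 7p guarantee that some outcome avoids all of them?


Union bound: P[∪_{i=1}^{7} A_i] ≤ Σ_i P[A_i] ≤ 7·p = 7·(1/7) = 1.
Numerically: 1 ≈ 1.0000.
Is 1 < 1? NO.
Since the bound 1 is ≥ 1, the union bound is uninformative here; it does NOT by itself certify existence.

7·p = 1 ≈ 1.0000; existence NOT certified by the union bound.


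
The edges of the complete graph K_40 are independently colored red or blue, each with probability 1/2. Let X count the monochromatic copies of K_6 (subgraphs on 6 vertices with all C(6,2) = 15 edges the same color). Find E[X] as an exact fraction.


Let X = Σ_S X_S over the C(40, 6) = 3838380 subsets S of size 6, where X_S = 1 if the K_6 on S is monochromatic.
For a fixed S, the K_6 on S has C(6, 2) = 15 edges. P[all 15 edges red] = (1/2)^15, and likewise for blue, so P[monochromatic] = 2·(1/2)^15 = 2^{1 − 15} = 1/16384.
By linearity of expectation: E[X] = C(40, 6) · 2^{1 − 15} = 3838380 · 1/16384 = 959595/4096.
Numerically: E[X] ≈ 234.276123.

E[X] = C(40,6)·2^(1−C(6,2)) = 959595/4096 ≈ 234.276123.


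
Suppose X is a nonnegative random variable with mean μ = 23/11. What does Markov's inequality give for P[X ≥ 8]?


μ = E[X] = 23/11, a = 8.
Markov: P[X ≥ 8] ≤ μ/a = (23/11)/8 = 23/88.
Numerically: ≈ 0.26136.
(Since a = 8 > μ = 2.09091, the bound 23/88 is < 1 and informative.)

P[X ≥ 8] ≤ 23/88 ≈ 0.26136.


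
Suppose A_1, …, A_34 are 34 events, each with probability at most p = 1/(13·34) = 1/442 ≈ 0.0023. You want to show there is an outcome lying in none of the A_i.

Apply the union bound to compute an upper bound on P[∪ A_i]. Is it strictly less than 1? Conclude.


Union bound: P[∪_{i=1}^{34} A_i] ≤ Σ_i P[A_i] ≤ 34·p = 34·(1/442) = 1/13.
Numerically: 1/13 ≈ 0.0769.
Is 1/13 < 1? YES.
Since P[∪ A_i] ≤ 1/13 < 1, the complement has P[∩ A_i^c] ≥ 1 − 1/13 = 12/13 > 0, so some outcome avoids every A_i.

34·p = 1/13 ≈ 0.0769; existence CERTIFIED by the union bound.


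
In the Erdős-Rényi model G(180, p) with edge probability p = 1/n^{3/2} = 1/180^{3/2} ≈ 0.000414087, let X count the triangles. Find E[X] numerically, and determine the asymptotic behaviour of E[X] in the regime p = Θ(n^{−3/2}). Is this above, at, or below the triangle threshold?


Number of potential triangles: C(180, 3) = 955860.
Each occurs with probability p³ ≈ (0.000414087)³ ≈ 7.10025141e-11.
By linearity: E[X] = C(180, 3)·p³ ≈ 955860 · 7.10025141e-11 ≈ 0.000068.
Since α = 3/2 > 1, p = c/n^{3/2} = o(1/n) is below the triangle threshold p ~ 1/n. Asymptotically E[X] ~ (c³/6)·n^{3(1−α)} = (1³/6)·n^{-1.5} → 0, so by Markov's inequality G has no triangles w.h.p.

E[X] ≈ 0.000068; in regime p = Θ(1/n^{3/2}) E[X] tends to 0 (below the triangle threshold p ~ 1/n).


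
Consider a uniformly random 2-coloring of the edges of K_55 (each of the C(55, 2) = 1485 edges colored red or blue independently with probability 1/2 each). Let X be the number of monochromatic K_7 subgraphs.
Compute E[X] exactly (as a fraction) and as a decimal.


Let X = Σ_S X_S over the C(55, 7) = 202927725 subsets S of size 7, where X_S = 1 if the K_7 on S is monochromatic.
For a fixed S, the K_7 on S has C(7, 2) = 21 edges. P[all 21 edges red] = (1/2)^21, and likewise for blue, so P[monochromatic] = 2·(1/2)^21 = 2^{1 − 21} = 1/1048576.
By linearity: E[X] = C(55, 7) · 2^{1 − 21} = 202927725 · 1/1048576 = 202927725/1048576.
Numerically: E[X] ≈ 193.5270.

E[X] = C(55,7)·2^(1−C(7,2)) = 202927725/1048576 ≈ 193.5270.


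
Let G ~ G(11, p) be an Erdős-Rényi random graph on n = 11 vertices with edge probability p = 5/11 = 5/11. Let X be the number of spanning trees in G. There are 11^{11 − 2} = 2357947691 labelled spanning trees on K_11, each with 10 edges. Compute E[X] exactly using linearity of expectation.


K_11 has 11^{11 − 2} = 2357947691 labelled spanning trees.
For each such spanning tree H, let X_H = 1 if all 10 edges of H are present in G. Then P[X_H = 1] = p^{10} = (5/11)^{10} = 9765625/25937424601.
Summing the indicators: E[X] = Σ_H E[X_H] = 2357947691 · p^{10} = 2357947691 · 9765625/25937424601 = 9765625/11.
Numerically: E[X] ≈ 8.88e+05.

E[X] = 2357947691 · (5/11)^{10} = 9765625/11 ≈ 8.88e+05.


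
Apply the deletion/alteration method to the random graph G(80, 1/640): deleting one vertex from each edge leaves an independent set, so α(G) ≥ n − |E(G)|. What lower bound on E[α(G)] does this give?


E[|E(G)|] = C(80, 2)·p = 3160 · (1/640) = 79/16.
E[α(G)] ≥ n − E[|E(G)|] = 80 − 79/16 = 1201/16.
Numerically: ≈ 75.062500.
(This is only a lower bound; the true E[α(G)] may be larger.)

E[α(G)] ≥ 1201/16 ≈ 75.062500.


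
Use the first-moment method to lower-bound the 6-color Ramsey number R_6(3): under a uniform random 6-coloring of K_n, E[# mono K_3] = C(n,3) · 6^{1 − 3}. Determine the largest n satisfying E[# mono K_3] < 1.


We need C(n, 3) · 6^{1 − 3} < 1, i.e. C(n, 3) < 6^{3 − 1} = 36.
Check values of n near the boundary:
  n = 3: C(3, 3) = 1; 1 < 36? YES
  n = 4: C(4, 3) = 4; 4 < 36? YES
  n = 5: C(5, 3) = 10; 10 < 36? YES
  n = 6: C(6, 3) = 20; 20 < 36? YES
  n = 7: C(7, 3) = 35; 35 < 36? YES
  n = 8: C(8, 3) = 56; 56 < 36? NO
The largest n with C(n, 3) < 36 is n = 7 (where E[X] = 35/36 ≈ 0.972). Hence R_6(3) > 7, i.e. R_6(3) ≥ 8.

Largest n = 7; hence R_6(3) > 7.


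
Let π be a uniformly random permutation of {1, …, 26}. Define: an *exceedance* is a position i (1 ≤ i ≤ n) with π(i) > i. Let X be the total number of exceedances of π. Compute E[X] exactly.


Write X = Σ_{i=1}^{26} X_i, where X_i = 1_{π(i) > i}.
For each fixed i, π(i) is uniform over {1, …, 26} (marginal of a uniform permutation), so P[π(i) > i] = (n − i)/n. Summing: Σ_{i=1}^{26} (n − i)/n = (0 + 1 + … + 25)/26 = 26(26 − 1)/(2·26) = (26 − 1)/2.
Hence E[X] = Σ_{i=1}^{26} (26 − i)/26 = 25/2 ≈ 12.500.

E[X] = 25/2 = 12.500.


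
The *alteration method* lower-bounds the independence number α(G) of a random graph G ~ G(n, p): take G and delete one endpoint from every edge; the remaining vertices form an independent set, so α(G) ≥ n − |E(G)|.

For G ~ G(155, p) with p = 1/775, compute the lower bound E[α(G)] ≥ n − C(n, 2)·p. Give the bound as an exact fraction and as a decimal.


E[|E(G)|] = C(155, 2)·p = 11935 · (1/775) = 77/5.
E[α(G)] ≥ n − E[|E(G)|] = 155 − 77/5 = 698/5.
Numerically: ≈ 139.600000.
(This is only a lower bound; the true E[α(G)] may be larger.)

E[α(G)] ≥ 698/5 ≈ 139.600000.


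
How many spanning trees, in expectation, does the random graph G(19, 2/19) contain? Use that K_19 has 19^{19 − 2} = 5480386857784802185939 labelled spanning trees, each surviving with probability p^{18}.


K_19 has 19^{19 − 2} = 5480386857784802185939 labelled spanning trees.
For each such spanning tree H, let X_H = 1 if all 18 edges of H are present in G. Then P[X_H = 1] = p^{18} = (2/19)^{18} = 262144/104127350297911241532841.
Summing the indicators: E[X] = Σ_H E[X_H] = 5480386857784802185939 · p^{18} = 5480386857784802185939 · 262144/104127350297911241532841 = 262144/19.
Numerically: E[X] ≈ 1.38e+04.

E[X] = 5480386857784802185939 · (2/19)^{18} = 262144/19 ≈ 1.38e+04.


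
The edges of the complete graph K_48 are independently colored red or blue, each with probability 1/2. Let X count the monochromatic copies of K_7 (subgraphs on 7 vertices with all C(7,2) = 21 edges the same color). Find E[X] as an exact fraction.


Let X = Σ_S X_S over the C(48, 7) = 73629072 subsets S of size 7, where X_S = 1 if the K_7 on S is monochromatic.
For a fixed S, the K_7 on S has C(7, 2) = 21 edges. P[all 21 edges red] = (1/2)^21, and likewise for blue, so P[monochromatic] = 2·(1/2)^21 = 2^{1 − 21} = 1/1048576.
By linearity of expectation: E[X] = C(48, 7) · 2^{1 − 21} = 73629072 · 1/1048576 = 4601817/65536.
Numerically: E[X] ≈ 70.218155.

E[X] = C(48,7)·2^(1−C(7,2)) = 4601817/65536 ≈ 70.218155.


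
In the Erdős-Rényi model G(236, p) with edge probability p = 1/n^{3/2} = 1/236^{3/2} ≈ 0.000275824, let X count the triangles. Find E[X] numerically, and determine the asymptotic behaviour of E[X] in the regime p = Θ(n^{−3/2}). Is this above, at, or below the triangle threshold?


Number of potential triangles: C(236, 3) = 2162940.
Each occurs with probability p³ ≈ (0.000275824)³ ≈ 2.09843725e-11.
By linearity: E[X] = C(236, 3)·p³ ≈ 2162940 · 2.09843725e-11 ≈ 0.000045.
Since α = 3/2 > 1, p = c/n^{3/2} = o(1/n) is below the triangle threshold p ~ 1/n. Asymptotically E[X] ~ (c³/6)·n^{3(1−α)} = (1³/6)·n^{-1.5} → 0, so by Markov's inequality G has no triangles w.h.p.

E[X] ≈ 0.000045; in regime p = Θ(1/n^{3/2}) E[X] tends to 0 (below the triangle threshold p ~ 1/n).


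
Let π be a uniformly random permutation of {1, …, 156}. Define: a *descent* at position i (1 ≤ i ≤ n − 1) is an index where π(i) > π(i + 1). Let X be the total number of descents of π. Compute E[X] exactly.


Write X = Σ X_I over i = 1, …, 155, with X_I the indicator of one descent.
There are 155 indicators.
For each fixed i, the pair (π(i), π(i+1)) is a uniformly random ordered pair of distinct values from {1, …, 156}; by symmetry P[π(i) > π(i+1)] = 1/2.
By linearity: E[X] = 155 · (1/2) = (156 − 1) · (1/2) = 155/2 ≈ 77.500.

E[X] = 155/2 = 77.500.


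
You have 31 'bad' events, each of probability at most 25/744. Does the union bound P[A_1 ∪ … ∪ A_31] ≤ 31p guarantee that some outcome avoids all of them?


Union bound: P[∪_{i=1}^{31} A_i] ≤ Σ_i P[A_i] ≤ 31·p = 31·(25/744) = 25/24.
Numerically: 25/24 ≈ 1.0416667.
Is 25/24 < 1? NO.
Since the bound 25/24 is ≥ 1, the union bound is uninformative here; it does NOT by itself certify existence.

31·p = 25/24 ≈ 1.0416667; existence NOT certified by the union bound.


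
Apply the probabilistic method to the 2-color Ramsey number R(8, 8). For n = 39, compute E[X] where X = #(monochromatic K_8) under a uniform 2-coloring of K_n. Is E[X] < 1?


E[X] = C(39, 8) · 2^{1 − 28} = 61523748 · 2^{−27} = 61523748/134217728.
As a reduced fraction: E[X] = 15380937/33554432 ≈ 0.45839.
Is E[X] < 1? YES.
Since E[X] < 1, there exists a 2-coloring of K_{39} with no monochromatic K_8; hence R(8, 8) > 39.

E[X] = 15380937/33554432 ≈ 0.45839; E[X] < 1, so R(8, 8) > 39.


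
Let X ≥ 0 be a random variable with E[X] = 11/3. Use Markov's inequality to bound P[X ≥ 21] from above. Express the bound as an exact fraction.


μ = E[X] = 11/3, a = 21.
Markov: P[X ≥ 21] ≤ μ/a = (11/3)/21 = 11/63.
Numerically: ≈ 0.175.
(Since a = 21 > μ = 3.667, the bound 11/63 is < 1 and informative.)

P[X ≥ 21] ≤ 11/63 ≈ 0.175.


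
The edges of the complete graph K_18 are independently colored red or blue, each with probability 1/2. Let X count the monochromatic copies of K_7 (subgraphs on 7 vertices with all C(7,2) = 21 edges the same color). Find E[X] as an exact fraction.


Let X = Σ_S X_S over the C(18, 7) = 31824 subsets S of size 7, where X_S = 1 if the K_7 on S is monochromatic.
For a fixed S, the K_7 on S has C(7, 2) = 21 edges. P[all 21 edges red] = (1/2)^21, and likewise for blue, so P[monochromatic] = 2·(1/2)^21 = 2^{1 − 21} = 1/1048576.
By linearity: E[X] = C(18, 7) · 2^{1 − 21} = 31824 · 1/1048576 = 1989/65536.
Numerically: E[X] ≈ 0.030.

E[X] = C(18,7)·2^(1−C(7,2)) = 1989/65536 ≈ 0.030.


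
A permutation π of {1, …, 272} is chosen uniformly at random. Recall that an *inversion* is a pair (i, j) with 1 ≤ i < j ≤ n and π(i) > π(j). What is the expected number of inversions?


Write X = Σ X_I over the C(272, 2) = 36856 pairs i < j, with X_I the indicator of one inversion.
There are 36856 indicators.
For each fixed pair i < j, the values π(i) and π(j) are two distinct elements of {1, …, 272} in uniformly random order; by symmetry P[π(i) > π(j)] = 1/2.
By linearity: E[X] = 36856 · (1/2) = C(272, 2) · (1/2) = 36856/2 = 18428 ≈ 18428.000000.

E[X] = 18428 = 18428.000000.


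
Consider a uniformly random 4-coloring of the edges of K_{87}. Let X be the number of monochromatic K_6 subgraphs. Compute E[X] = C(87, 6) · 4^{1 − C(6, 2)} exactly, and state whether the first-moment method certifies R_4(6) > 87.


E[X] = C(87, 6) · 4^{1 − 15} = 504981379 · 4^{−14} = 504981379/268435456.
As a reduced fraction: E[X] = 504981379/268435456 ≈ 1.881202.
Is E[X] < 1? NO.
Since E[X] ≥ 1, the first-moment bound is inconclusive at n = 87; it does NOT by itself certify R_4(6) > 87.

E[X] = 504981379/268435456 ≈ 1.881202; E[X] ≥ 1; first-moment method inconclusive here.


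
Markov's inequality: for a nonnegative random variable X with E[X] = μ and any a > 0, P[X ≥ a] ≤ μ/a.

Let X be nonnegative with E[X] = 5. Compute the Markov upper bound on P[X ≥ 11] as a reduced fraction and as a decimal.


μ = E[X] = 5, a = 11.
Markov: P[X ≥ 11] ≤ μ/a = (5)/11 = 5/11.
Numerically: ≈ 0.4545.
(Since a = 11 > μ = 5.0000, the bound 5/11 is < 1 and informative.)

P[X ≥ 11] ≤ 5/11 ≈ 0.4545.


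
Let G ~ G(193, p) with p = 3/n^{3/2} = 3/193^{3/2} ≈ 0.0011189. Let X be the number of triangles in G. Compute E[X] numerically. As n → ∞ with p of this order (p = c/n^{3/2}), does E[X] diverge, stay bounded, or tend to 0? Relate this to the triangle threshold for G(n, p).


Number of potential triangles: C(193, 3) = 1179616.
Each occurs with probability p³ ≈ (0.0011189)³ ≈ 1.4007347e-09.
By linearity: E[X] = C(193, 3)·p³ ≈ 1179616 · 1.4007347e-09 ≈ 0.00165.
Since α = 3/2 > 1, p = c/n^{3/2} = o(1/n) is below the triangle threshold p ~ 1/n. Asymptotically E[X] ~ (c³/6)·n^{3(1−α)} = (3³/6)·n^{-1.5} → 0, so by Markov's inequality G has no triangles w.h.p.

E[X] ≈ 0.00165; in regime p = Θ(1/n^{3/2}) E[X] tends to 0 (below the triangle threshold p ~ 1/n).


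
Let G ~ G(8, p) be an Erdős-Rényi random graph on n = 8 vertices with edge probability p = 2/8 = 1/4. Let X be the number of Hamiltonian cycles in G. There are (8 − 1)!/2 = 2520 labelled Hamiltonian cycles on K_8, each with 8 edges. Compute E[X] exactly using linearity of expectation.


K_8 has (8 − 1)!/2 = 2520 labelled Hamiltonian cycles.
For each such Hamiltonian cycle H, let X_H = 1 if all 8 edges of H are present in G. Then P[X_H = 1] = p^{8} = (1/4)^{8} = 1/65536.
By linearity: E[X] = Σ_H E[X_H] = 2520 · p^{8} = 2520 · 1/65536 = 315/8192.
Numerically: E[X] ≈ 0.0385.

E[X] = 2520 · (1/4)^{8} = 315/8192 ≈ 0.0385.


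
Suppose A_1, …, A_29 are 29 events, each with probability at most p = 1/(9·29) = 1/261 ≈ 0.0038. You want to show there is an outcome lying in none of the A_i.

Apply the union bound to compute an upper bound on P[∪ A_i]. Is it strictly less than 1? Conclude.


Union bound: P[∪_{i=1}^{29} A_i] ≤ Σ_i P[A_i] ≤ 29·p = 29·(1/261) = 1/9.
Numerically: 1/9 ≈ 0.1111.
Is 1/9 < 1? YES.
Since P[∪ A_i] ≤ 1/9 < 1, the complement has P[∩ A_i^c] ≥ 1 − 1/9 = 8/9 > 0, so some outcome avoids every A_i.

29·p = 1/9 ≈ 0.1111; existence CERTIFIED by the union bound.


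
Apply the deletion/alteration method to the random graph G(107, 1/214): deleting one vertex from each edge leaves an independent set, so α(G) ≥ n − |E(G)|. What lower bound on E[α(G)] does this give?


E[|E(G)|] = C(107, 2)·p = 5671 · (1/214) = 53/2.
E[α(G)] ≥ n − E[|E(G)|] = 107 − 53/2 = 161/2.
Numerically: ≈ 80.500000.
(This is only a lower bound; the true E[α(G)] may be larger.)

E[α(G)] ≥ 161/2 ≈ 80.500000.


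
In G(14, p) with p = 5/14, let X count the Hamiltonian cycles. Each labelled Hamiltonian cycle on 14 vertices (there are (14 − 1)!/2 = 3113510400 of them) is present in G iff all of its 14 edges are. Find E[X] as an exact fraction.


K_14 has (14 − 1)!/2 = 3113510400 labelled Hamiltonian cycles.
For each such Hamiltonian cycle H, let X_H = 1 if all 14 edges of H are present in G. Then P[X_H = 1] = p^{14} = (5/14)^{14} = 6103515625/11112006825558016.
Summing the indicators: E[X] = Σ_H E[X_H] = 3113510400 · p^{14} = 3113510400 · 6103515625/11112006825558016 = 5302276611328125/3100448333024.
Numerically: E[X] ≈ 1710.

E[X] = 3113510400 · (5/14)^{14} = 5302276611328125/3100448333024 ≈ 1710.


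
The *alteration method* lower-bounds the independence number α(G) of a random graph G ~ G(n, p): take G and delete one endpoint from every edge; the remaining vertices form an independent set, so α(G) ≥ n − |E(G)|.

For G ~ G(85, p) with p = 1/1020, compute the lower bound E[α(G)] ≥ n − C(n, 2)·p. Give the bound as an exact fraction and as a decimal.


E[|E(G)|] = C(85, 2)·p = 3570 · (1/1020) = 7/2.
E[α(G)] ≥ n − E[|E(G)|] = 85 − 7/2 = 163/2.
Numerically: ≈ 81.500.
(This is only a lower bound; the true E[α(G)] may be larger.)

E[α(G)] ≥ 163/2 ≈ 81.500.


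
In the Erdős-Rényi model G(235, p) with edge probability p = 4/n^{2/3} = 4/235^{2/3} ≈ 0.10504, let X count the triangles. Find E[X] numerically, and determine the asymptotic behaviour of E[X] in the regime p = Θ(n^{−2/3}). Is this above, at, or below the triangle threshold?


Number of potential triangles: C(235, 3) = 2135445.
Each occurs with probability p³ ≈ (0.10504)³ ≈ 1.1588954e-03.
By linearity: E[X] = C(235, 3)·p³ ≈ 2135445 · 1.1588954e-03 ≈ 2474.75745.
Since α = 2/3 < 1, p = c/n^{2/3} ≫ 1/n is above the triangle threshold p ~ 1/n. Asymptotically E[X] ~ (c³/6)·n^{3(1−α)} = (4³/6)·n^{1} → ∞; triangles are abundant w.h.p.

E[X] ≈ 2474.75745; in regime p = Θ(1/n^{2/3}) E[X] diverges (above the triangle threshold p ~ 1/n).


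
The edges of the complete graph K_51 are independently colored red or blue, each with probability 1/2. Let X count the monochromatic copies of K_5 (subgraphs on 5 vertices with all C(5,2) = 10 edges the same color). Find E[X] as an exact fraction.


Let X = Σ_S X_S over the C(51, 5) = 2349060 subsets S of size 5, where X_S = 1 if the K_5 on S is monochromatic.
For a fixed S, the K_5 on S has C(5, 2) = 10 edges. P[all 10 edges red] = (1/2)^10, and likewise for blue, so P[monochromatic] = 2·(1/2)^10 = 2^{1 − 10} = 1/512.
Summing: E[X] = C(51, 5) · 2^{1 − 10} = 2349060 · 1/512 = 587265/128.
Numerically: E[X] ≈ 4588.008.

E[X] = C(51,5)·2^(1−C(5,2)) = 587265/128 ≈ 4588.008.
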